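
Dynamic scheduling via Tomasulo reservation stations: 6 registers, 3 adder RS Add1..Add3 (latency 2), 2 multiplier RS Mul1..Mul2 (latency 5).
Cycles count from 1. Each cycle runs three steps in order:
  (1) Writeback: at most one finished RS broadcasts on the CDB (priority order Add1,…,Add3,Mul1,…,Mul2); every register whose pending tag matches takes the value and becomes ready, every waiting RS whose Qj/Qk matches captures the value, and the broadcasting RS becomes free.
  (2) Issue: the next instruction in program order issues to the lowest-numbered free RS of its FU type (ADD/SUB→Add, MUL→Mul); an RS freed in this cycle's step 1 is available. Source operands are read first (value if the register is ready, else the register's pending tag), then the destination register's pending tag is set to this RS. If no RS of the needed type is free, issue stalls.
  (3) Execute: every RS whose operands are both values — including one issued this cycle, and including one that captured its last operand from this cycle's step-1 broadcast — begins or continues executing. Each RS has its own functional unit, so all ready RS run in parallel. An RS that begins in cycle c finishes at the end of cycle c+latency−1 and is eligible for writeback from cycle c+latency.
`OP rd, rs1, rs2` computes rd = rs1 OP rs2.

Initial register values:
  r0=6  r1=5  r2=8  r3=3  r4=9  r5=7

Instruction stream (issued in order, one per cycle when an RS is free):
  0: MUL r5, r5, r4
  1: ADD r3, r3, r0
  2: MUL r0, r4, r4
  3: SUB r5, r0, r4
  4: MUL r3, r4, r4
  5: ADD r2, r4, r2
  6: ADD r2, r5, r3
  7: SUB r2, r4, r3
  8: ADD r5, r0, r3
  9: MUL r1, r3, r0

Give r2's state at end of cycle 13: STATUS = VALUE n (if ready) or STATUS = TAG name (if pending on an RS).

cycle 1: issue MUL r5<-Mul1 // r0:6,r1:5,r2:8,r3:3,r4:9,r5:Mul1
cycle 2: issue ADD r3<-Add1 // r0:6,r1:5,r2:8,r3:Add1,r4:9,r5:Mul1
cycle 3: issue MUL r0<-Mul2 // r0:Mul2,r1:5,r2:8,r3:Add1,r4:9,r5:Mul1
cycle 4: CDB Add1=9; issue SUB r5<-Add1 // r0:Mul2,r1:5,r2:8,r3:9,r4:9,r5:Add1
cycle 5: stall // r0:Mul2,r1:5,r2:8,r3:9,r4:9,r5:Add1
cycle 6: CDB Mul1=63; issue MUL r3<-Mul1 // r0:Mul2,r1:5,r2:8,r3:Mul1,r4:9,r5:Add1
cycle 7: issue ADD r2<-Add2 // r0:Mul2,r1:5,r2:Add2,r3:Mul1,r4:9,r5:Add1
cycle 8: CDB Mul2=81; issue ADD r2<-Add3 // r0:81,r1:5,r2:Add3,r3:Mul1,r4:9,r5:Add1
cycle 9: CDB Add2=17; issue SUB r2<-Add2 // r0:81,r1:5,r2:Add2,r3:Mul1,r4:9,r5:Add1
cycle 10: CDB Add1=72; issue ADD r5<-Add1 // r0:81,r1:5,r2:Add2,r3:Mul1,r4:9,r5:Add1
cycle 11: CDB Mul1=81; issue MUL r1<-Mul1 // r0:81,r1:Mul1,r2:Add2,r3:81,r4:9,r5:Add1
cycle 12: - // r0:81,r1:Mul1,r2:Add2,r3:81,r4:9,r5:Add1
cycle 13: CDB Add1=162 // r0:81,r1:Mul1,r2:Add2,r3:81,r4:9,r5:162

STATUS = TAG Add2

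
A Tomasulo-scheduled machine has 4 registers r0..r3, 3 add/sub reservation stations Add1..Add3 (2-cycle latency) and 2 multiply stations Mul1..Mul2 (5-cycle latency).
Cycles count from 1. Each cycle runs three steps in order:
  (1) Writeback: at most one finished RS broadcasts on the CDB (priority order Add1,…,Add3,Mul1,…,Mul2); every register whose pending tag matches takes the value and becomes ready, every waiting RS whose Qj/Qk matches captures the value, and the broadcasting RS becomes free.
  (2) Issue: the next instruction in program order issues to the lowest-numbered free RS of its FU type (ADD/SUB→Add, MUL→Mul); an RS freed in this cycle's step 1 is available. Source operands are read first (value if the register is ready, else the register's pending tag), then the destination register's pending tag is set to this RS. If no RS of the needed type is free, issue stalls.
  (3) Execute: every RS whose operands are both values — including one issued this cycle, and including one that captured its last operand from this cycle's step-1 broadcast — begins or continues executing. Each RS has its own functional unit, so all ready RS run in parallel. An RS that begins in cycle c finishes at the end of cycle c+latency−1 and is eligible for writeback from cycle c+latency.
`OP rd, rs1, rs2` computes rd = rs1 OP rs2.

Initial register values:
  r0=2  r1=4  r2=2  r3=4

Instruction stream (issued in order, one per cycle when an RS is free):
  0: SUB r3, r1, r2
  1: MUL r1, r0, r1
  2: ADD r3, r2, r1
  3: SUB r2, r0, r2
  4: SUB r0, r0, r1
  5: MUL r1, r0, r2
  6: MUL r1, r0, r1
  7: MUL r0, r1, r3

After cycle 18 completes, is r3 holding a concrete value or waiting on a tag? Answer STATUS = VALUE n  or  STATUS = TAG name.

STATUS = VALUE 10

cycle 1: issue SUB r3<-Add1 // r0:2,r1:4,r2:2,r3:Add1
cycle 2: issue MUL r1<-Mul1 // r0:2,r1:Mul1,r2:2,r3:Add1
cycle 3: CDB Add1=2; issue ADD r3<-Add1 // r0:2,r1:Mul1,r2:2,r3:Add1
cycle 4: issue SUB r2<-Add2 // r0:2,r1:Mul1,r2:Add2,r3:Add1
cycle 5: issue SUB r0<-Add3 // r0:Add3,r1:Mul1,r2:Add2,r3:Add1
cycle 6: CDB Add2=0; issue MUL r1<-Mul2 // r0:Add3,r1:Mul2,r2:0,r3:Add1
cycle 7: CDB Mul1=8; issue MUL r1<-Mul1 // r0:Add3,r1:Mul1,r2:0,r3:Add1
cycle 8: stall // r0:Add3,r1:Mul1,r2:0,r3:Add1
cycle 9: CDB Add1=10; stall // r0:Add3,r1:Mul1,r2:0,r3:10
cycle 10: CDB Add3=-6; stall // r0:-6,r1:Mul1,r2:0,r3:10
cycle 11: stall // r0:-6,r1:Mul1,r2:0,r3:10
cycle 12: stall // r0:-6,r1:Mul1,r2:0,r3:10
cycle 13: stall // r0:-6,r1:Mul1,r2:0,r3:10
cycle 14: stall // r0:-6,r1:Mul1,r2:0,r3:10
cycle 15: CDB Mul2=0; issue MUL r0<-Mul2 // r0:Mul2,r1:Mul1,r2:0,r3:10
cycle 16: - // r0:Mul2,r1:Mul1,r2:0,r3:10
cycle 17: - // r0:Mul2,r1:Mul1,r2:0,r3:10
cycle 18: - // r0:Mul2,r1:Mul1,r2:0,r3:10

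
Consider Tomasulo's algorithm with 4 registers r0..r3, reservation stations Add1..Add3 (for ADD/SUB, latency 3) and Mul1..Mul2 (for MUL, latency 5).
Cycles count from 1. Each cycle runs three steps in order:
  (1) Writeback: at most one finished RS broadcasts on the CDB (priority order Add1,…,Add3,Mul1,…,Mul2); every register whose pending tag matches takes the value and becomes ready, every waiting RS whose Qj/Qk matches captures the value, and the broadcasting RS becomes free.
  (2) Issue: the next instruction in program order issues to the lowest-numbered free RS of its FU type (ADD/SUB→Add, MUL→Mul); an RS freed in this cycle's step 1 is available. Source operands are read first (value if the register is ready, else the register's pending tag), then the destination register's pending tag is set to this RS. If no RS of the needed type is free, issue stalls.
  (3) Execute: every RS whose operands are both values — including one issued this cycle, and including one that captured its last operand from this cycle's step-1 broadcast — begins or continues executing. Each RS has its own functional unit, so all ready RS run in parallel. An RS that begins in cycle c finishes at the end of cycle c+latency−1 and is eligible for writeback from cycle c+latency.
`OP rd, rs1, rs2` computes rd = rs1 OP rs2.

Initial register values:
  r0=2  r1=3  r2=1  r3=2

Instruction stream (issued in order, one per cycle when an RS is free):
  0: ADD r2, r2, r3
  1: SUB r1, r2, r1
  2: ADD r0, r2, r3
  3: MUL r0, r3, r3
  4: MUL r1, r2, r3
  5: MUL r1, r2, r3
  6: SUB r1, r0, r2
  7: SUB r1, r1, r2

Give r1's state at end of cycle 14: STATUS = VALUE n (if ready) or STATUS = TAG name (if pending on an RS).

STATUS = TAG Add2

cycle 1: issue ADD r2<-Add1 // r0:2,r1:3,r2:Add1,r3:2
cycle 2: issue SUB r1<-Add2 // r0:2,r1:Add2,r2:Add1,r3:2
cycle 3: issue ADD r0<-Add3 // r0:Add3,r1:Add2,r2:Add1,r3:2
cycle 4: CDB Add1=3; issue MUL r0<-Mul1 // r0:Mul1,r1:Add2,r2:3,r3:2
cycle 5: issue MUL r1<-Mul2 // r0:Mul1,r1:Mul2,r2:3,r3:2
cycle 6: stall // r0:Mul1,r1:Mul2,r2:3,r3:2
cycle 7: CDB Add2=0; stall // r0:Mul1,r1:Mul2,r2:3,r3:2
cycle 8: CDB Add3=5; stall // r0:Mul1,r1:Mul2,r2:3,r3:2
cycle 9: CDB Mul1=4; issue MUL r1<-Mul1 // r0:4,r1:Mul1,r2:3,r3:2
cycle 10: CDB Mul2=6; issue SUB r1<-Add1 // r0:4,r1:Add1,r2:3,r3:2
cycle 11: issue SUB r1<-Add2 // r0:4,r1:Add2,r2:3,r3:2
cycle 12: - // r0:4,r1:Add2,r2:3,r3:2
cycle 13: CDB Add1=1 // r0:4,r1:Add2,r2:3,r3:2
cycle 14: CDB Mul1=6 // r0:4,r1:Add2,r2:3,r3:2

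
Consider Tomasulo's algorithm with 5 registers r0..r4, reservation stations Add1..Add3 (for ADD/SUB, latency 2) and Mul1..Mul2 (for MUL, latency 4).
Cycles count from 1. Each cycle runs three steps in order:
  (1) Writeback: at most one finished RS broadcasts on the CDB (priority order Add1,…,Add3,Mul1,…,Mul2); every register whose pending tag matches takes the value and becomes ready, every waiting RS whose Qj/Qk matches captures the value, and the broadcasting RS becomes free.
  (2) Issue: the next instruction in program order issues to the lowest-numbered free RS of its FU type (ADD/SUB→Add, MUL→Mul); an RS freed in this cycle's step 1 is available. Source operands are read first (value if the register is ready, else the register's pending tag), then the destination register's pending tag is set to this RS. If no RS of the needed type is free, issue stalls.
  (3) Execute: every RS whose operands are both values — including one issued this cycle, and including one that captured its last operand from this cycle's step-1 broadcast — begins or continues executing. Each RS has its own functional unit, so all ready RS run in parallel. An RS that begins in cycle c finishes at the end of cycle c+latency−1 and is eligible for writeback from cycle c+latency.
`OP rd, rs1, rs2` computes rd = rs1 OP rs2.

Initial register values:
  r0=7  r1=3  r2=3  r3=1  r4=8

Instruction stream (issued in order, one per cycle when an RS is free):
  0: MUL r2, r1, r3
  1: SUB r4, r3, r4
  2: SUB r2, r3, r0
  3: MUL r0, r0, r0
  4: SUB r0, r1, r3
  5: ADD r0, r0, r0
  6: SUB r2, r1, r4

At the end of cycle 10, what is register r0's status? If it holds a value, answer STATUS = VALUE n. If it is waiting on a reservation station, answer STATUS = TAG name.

c1: issue MUL r2<-Mul1 | r0:7,r1:3,r2:Mul1,r3:1,r4:8
c2: issue SUB r4<-Add1 | r0:7,r1:3,r2:Mul1,r3:1,r4:Add1
c3: issue SUB r2<-Add2 | r0:7,r1:3,r2:Add2,r3:1,r4:Add1
c4: CDB Add1=-7; issue MUL r0<-Mul2 | r0:Mul2,r1:3,r2:Add2,r3:1,r4:-7
c5: CDB Add2=-6; issue SUB r0<-Add1 | r0:Add1,r1:3,r2:-6,r3:1,r4:-7
c6: CDB Mul1=3; issue ADD r0<-Add2 | r0:Add2,r1:3,r2:-6,r3:1,r4:-7
c7: CDB Add1=2; issue SUB r2<-Add1 | r0:Add2,r1:3,r2:Add1,r3:1,r4:-7
c8: CDB Mul2=49 | r0:Add2,r1:3,r2:Add1,r3:1,r4:-7
c9: CDB Add1=10 | r0:Add2,r1:3,r2:10,r3:1,r4:-7
c10: CDB Add2=4 | r0:4,r1:3,r2:10,r3:1,r4:-7

STATUS = VALUE 4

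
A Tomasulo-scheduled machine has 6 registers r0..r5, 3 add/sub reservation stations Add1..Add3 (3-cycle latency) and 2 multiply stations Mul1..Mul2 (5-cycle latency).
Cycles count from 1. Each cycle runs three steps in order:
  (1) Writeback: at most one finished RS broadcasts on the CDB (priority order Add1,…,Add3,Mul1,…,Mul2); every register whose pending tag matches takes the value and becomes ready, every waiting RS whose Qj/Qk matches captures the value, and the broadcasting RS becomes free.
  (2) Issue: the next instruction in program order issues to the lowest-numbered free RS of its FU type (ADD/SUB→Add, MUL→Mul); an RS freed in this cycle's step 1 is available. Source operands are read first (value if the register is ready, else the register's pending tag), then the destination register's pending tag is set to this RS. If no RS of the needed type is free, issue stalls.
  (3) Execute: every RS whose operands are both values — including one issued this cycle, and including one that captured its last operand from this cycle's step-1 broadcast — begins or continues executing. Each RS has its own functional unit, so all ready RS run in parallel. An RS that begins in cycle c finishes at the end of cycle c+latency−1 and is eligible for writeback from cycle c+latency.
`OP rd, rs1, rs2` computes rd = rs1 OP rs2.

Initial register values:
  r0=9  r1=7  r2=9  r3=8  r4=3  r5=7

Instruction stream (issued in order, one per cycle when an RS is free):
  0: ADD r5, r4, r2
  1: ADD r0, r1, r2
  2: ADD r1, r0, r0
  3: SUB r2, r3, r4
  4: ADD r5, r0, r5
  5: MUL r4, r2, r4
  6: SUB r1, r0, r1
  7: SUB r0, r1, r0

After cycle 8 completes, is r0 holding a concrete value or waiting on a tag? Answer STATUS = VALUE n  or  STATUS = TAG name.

c1: issue ADD r5<-Add1 | r0:9,r1:7,r2:9,r3:8,r4:3,r5:Add1
c2: issue ADD r0<-Add2 | r0:Add2,r1:7,r2:9,r3:8,r4:3,r5:Add1
c3: issue ADD r1<-Add3 | r0:Add2,r1:Add3,r2:9,r3:8,r4:3,r5:Add1
c4: CDB Add1=12; issue SUB r2<-Add1 | r0:Add2,r1:Add3,r2:Add1,r3:8,r4:3,r5:12
c5: CDB Add2=16; issue ADD r5<-Add2 | r0:16,r1:Add3,r2:Add1,r3:8,r4:3,r5:Add2
c6: issue MUL r4<-Mul1 | r0:16,r1:Add3,r2:Add1,r3:8,r4:Mul1,r5:Add2
c7: CDB Add1=5; issue SUB r1<-Add1 | r0:16,r1:Add1,r2:5,r3:8,r4:Mul1,r5:Add2
c8: CDB Add2=28; issue SUB r0<-Add2 | r0:Add2,r1:Add1,r2:5,r3:8,r4:Mul1,r5:28

STATUS = TAG Add2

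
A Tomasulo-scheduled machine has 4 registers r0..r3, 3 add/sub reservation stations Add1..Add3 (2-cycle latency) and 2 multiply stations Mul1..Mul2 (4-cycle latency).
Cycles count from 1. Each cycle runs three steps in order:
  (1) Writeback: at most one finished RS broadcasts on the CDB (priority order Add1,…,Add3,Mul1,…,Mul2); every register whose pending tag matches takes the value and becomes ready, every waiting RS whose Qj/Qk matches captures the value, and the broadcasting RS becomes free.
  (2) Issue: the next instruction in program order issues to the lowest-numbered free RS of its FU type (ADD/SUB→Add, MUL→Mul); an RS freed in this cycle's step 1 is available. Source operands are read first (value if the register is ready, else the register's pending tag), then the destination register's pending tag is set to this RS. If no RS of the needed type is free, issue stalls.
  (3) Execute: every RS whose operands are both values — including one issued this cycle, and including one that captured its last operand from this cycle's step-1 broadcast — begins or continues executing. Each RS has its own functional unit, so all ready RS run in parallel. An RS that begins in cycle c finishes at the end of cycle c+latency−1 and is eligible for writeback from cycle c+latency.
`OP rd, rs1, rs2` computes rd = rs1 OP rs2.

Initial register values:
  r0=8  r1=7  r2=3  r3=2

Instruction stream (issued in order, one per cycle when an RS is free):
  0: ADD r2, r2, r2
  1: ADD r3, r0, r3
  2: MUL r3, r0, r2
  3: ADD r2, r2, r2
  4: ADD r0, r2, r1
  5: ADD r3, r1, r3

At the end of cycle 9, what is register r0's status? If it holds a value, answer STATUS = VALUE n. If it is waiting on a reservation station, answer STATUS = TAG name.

STATUS = VALUE 19

c1: issue ADD r2<-Add1 | r0:8,r1:7,r2:Add1,r3:2
c2: issue ADD r3<-Add2 | r0:8,r1:7,r2:Add1,r3:Add2
c3: CDB Add1=6; issue MUL r3<-Mul1 | r0:8,r1:7,r2:6,r3:Mul1
c4: CDB Add2=10; issue ADD r2<-Add1 | r0:8,r1:7,r2:Add1,r3:Mul1
c5: issue ADD r0<-Add2 | r0:Add2,r1:7,r2:Add1,r3:Mul1
c6: CDB Add1=12; issue ADD r3<-Add1 | r0:Add2,r1:7,r2:12,r3:Add1
c7: CDB Mul1=48 | r0:Add2,r1:7,r2:12,r3:Add1
c8: CDB Add2=19 | r0:19,r1:7,r2:12,r3:Add1
c9: CDB Add1=55 | r0:19,r1:7,r2:12,r3:55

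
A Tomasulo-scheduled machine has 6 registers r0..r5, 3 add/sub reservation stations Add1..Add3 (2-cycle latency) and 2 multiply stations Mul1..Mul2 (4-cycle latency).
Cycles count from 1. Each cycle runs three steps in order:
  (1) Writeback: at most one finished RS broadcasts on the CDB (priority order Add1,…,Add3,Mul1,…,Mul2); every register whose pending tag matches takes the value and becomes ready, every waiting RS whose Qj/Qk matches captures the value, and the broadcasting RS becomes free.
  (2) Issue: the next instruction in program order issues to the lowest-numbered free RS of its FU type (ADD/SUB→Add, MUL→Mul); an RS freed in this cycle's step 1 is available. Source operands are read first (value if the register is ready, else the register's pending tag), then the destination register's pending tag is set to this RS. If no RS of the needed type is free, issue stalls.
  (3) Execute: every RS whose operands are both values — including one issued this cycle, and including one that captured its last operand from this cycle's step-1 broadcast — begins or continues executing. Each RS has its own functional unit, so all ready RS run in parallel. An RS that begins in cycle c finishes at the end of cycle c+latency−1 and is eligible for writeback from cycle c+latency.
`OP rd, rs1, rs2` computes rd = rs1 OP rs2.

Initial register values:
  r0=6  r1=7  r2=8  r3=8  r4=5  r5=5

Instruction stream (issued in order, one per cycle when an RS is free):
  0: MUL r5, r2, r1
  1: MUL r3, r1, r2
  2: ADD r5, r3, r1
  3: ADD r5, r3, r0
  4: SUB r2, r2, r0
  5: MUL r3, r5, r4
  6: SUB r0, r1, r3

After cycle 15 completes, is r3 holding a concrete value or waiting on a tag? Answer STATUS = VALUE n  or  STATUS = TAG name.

cycle 1: issue MUL r5<-Mul1 // r0:6,r1:7,r2:8,r3:8,r4:5,r5:Mul1
cycle 2: issue MUL r3<-Mul2 // r0:6,r1:7,r2:8,r3:Mul2,r4:5,r5:Mul1
cycle 3: issue ADD r5<-Add1 // r0:6,r1:7,r2:8,r3:Mul2,r4:5,r5:Add1
cycle 4: issue ADD r5<-Add2 // r0:6,r1:7,r2:8,r3:Mul2,r4:5,r5:Add2
cycle 5: CDB Mul1=56; issue SUB r2<-Add3 // r0:6,r1:7,r2:Add3,r3:Mul2,r4:5,r5:Add2
cycle 6: CDB Mul2=56; issue MUL r3<-Mul1 // r0:6,r1:7,r2:Add3,r3:Mul1,r4:5,r5:Add2
cycle 7: CDB Add3=2; issue SUB r0<-Add3 // r0:Add3,r1:7,r2:2,r3:Mul1,r4:5,r5:Add2
cycle 8: CDB Add1=63 // r0:Add3,r1:7,r2:2,r3:Mul1,r4:5,r5:Add2
cycle 9: CDB Add2=62 // r0:Add3,r1:7,r2:2,r3:Mul1,r4:5,r5:62
cycle 10: - // r0:Add3,r1:7,r2:2,r3:Mul1,r4:5,r5:62
cycle 11: - // r0:Add3,r1:7,r2:2,r3:Mul1,r4:5,r5:62
cycle 12: - // r0:Add3,r1:7,r2:2,r3:Mul1,r4:5,r5:62
cycle 13: CDB Mul1=310 // r0:Add3,r1:7,r2:2,r3:310,r4:5,r5:62
cycle 14: - // r0:Add3,r1:7,r2:2,r3:310,r4:5,r5:62
cycle 15: CDB Add3=-303 // r0:-303,r1:7,r2:2,r3:310,r4:5,r5:62

STATUS = VALUE 310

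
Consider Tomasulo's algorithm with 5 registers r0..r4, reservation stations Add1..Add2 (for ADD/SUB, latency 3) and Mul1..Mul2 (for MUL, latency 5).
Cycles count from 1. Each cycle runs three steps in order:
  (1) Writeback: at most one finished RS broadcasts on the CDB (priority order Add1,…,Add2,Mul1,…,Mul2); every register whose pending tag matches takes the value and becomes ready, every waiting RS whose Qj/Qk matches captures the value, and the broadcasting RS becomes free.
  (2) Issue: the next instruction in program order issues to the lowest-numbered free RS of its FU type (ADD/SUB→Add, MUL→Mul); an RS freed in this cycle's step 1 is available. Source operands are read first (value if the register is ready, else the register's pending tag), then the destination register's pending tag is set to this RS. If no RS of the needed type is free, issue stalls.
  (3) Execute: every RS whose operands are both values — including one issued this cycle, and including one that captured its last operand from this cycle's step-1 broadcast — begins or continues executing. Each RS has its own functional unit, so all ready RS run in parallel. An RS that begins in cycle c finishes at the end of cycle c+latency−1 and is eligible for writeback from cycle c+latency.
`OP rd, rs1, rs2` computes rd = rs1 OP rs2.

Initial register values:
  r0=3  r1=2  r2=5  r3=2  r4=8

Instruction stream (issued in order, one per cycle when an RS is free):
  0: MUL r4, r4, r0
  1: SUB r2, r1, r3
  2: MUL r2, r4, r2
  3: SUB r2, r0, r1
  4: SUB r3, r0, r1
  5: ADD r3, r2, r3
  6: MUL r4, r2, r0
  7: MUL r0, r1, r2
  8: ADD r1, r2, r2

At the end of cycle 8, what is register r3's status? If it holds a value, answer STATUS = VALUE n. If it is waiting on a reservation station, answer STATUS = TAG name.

c1: issue MUL r4<-Mul1 | r0:3,r1:2,r2:5,r3:2,r4:Mul1
c2: issue SUB r2<-Add1 | r0:3,r1:2,r2:Add1,r3:2,r4:Mul1
c3: issue MUL r2<-Mul2 | r0:3,r1:2,r2:Mul2,r3:2,r4:Mul1
c4: issue SUB r2<-Add2 | r0:3,r1:2,r2:Add2,r3:2,r4:Mul1
c5: CDB Add1=0; issue SUB r3<-Add1 | r0:3,r1:2,r2:Add2,r3:Add1,r4:Mul1
c6: CDB Mul1=24; stall | r0:3,r1:2,r2:Add2,r3:Add1,r4:24
c7: CDB Add2=1; issue ADD r3<-Add2 | r0:3,r1:2,r2:1,r3:Add2,r4:24
c8: CDB Add1=1; issue MUL r4<-Mul1 | r0:3,r1:2,r2:1,r3:Add2,r4:Mul1

STATUS = TAG Add2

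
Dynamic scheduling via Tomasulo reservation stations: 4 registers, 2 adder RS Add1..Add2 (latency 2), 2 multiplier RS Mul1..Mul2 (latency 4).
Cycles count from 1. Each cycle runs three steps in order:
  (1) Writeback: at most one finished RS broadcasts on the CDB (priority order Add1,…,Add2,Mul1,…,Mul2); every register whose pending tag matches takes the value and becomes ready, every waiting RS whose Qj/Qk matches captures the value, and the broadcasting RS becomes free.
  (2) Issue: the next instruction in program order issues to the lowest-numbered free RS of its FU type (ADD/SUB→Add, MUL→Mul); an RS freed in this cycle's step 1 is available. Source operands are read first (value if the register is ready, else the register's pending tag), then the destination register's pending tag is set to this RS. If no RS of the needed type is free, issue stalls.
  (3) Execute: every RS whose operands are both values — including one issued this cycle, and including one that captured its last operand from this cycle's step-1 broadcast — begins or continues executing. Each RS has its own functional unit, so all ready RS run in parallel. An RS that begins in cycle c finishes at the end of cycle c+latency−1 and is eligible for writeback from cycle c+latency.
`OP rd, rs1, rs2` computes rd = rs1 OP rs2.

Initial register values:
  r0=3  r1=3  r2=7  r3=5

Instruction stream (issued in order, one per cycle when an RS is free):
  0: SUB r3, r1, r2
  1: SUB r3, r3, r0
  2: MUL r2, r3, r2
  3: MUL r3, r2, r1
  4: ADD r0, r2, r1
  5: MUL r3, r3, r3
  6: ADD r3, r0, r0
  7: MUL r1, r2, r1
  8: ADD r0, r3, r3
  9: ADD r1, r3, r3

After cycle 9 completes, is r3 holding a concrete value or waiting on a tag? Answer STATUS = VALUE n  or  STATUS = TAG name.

cycle 1: issue SUB r3<-Add1 // r0:3,r1:3,r2:7,r3:Add1
cycle 2: issue SUB r3<-Add2 // r0:3,r1:3,r2:7,r3:Add2
cycle 3: CDB Add1=-4; issue MUL r2<-Mul1 // r0:3,r1:3,r2:Mul1,r3:Add2
cycle 4: issue MUL r3<-Mul2 // r0:3,r1:3,r2:Mul1,r3:Mul2
cycle 5: CDB Add2=-7; issue ADD r0<-Add1 // r0:Add1,r1:3,r2:Mul1,r3:Mul2
cycle 6: stall // r0:Add1,r1:3,r2:Mul1,r3:Mul2
cycle 7: stall // r0:Add1,r1:3,r2:Mul1,r3:Mul2
cycle 8: stall // r0:Add1,r1:3,r2:Mul1,r3:Mul2
cycle 9: CDB Mul1=-49; issue MUL r3<-Mul1 // r0:Add1,r1:3,r2:-49,r3:Mul1

STATUS = TAG Mul1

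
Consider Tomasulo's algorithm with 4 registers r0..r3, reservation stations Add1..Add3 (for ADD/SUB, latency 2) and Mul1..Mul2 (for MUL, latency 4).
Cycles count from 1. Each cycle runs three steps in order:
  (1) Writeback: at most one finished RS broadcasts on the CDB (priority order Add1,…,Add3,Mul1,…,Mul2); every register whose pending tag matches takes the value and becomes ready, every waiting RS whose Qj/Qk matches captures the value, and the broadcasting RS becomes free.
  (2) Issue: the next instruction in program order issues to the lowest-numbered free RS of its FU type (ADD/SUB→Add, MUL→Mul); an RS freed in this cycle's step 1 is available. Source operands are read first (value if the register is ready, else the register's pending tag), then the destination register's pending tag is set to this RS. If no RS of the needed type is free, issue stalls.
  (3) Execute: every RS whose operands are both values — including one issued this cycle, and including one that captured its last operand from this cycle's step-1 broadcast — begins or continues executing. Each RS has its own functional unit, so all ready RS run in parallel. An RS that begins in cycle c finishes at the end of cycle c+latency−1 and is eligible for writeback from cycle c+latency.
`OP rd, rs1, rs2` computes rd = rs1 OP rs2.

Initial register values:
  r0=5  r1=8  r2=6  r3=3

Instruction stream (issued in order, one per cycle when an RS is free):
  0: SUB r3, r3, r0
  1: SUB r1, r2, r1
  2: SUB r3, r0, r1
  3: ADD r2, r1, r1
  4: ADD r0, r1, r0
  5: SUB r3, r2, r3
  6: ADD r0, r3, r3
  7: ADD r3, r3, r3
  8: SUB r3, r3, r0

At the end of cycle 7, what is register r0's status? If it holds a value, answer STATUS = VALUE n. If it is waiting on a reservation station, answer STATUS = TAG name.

STATUS = TAG Add2

c1: issue SUB r3<-Add1 | r0:5,r1:8,r2:6,r3:Add1
c2: issue SUB r1<-Add2 | r0:5,r1:Add2,r2:6,r3:Add1
c3: CDB Add1=-2; issue SUB r3<-Add1 | r0:5,r1:Add2,r2:6,r3:Add1
c4: CDB Add2=-2; issue ADD r2<-Add2 | r0:5,r1:-2,r2:Add2,r3:Add1
c5: issue ADD r0<-Add3 | r0:Add3,r1:-2,r2:Add2,r3:Add1
c6: CDB Add1=7; issue SUB r3<-Add1 | r0:Add3,r1:-2,r2:Add2,r3:Add1
c7: CDB Add2=-4; issue ADD r0<-Add2 | r0:Add2,r1:-2,r2:-4,r3:Add1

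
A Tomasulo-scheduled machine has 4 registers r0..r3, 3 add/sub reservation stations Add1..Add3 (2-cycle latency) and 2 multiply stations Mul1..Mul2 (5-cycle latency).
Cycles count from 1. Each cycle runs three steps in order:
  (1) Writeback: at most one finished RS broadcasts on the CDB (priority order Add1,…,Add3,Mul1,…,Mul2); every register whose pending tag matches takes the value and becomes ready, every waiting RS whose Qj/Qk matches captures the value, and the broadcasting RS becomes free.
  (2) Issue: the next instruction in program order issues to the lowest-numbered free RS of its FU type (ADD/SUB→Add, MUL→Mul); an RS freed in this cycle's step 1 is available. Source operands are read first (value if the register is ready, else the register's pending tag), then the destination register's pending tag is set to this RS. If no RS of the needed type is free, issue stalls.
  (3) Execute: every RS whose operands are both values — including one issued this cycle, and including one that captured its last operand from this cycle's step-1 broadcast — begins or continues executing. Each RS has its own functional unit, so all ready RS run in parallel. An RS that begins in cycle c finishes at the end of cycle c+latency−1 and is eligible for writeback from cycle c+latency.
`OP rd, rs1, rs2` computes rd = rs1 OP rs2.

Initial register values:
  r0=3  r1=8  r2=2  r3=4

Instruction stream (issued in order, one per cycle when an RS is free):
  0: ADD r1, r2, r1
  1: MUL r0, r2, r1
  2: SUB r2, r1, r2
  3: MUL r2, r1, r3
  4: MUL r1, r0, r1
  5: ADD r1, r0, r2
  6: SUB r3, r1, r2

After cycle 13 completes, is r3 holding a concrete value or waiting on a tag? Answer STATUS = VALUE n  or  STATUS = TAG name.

cycle 1: issue ADD r1<-Add1 // r0:3,r1:Add1,r2:2,r3:4
cycle 2: issue MUL r0<-Mul1 // r0:Mul1,r1:Add1,r2:2,r3:4
cycle 3: CDB Add1=10; issue SUB r2<-Add1 // r0:Mul1,r1:10,r2:Add1,r3:4
cycle 4: issue MUL r2<-Mul2 // r0:Mul1,r1:10,r2:Mul2,r3:4
cycle 5: CDB Add1=8; stall // r0:Mul1,r1:10,r2:Mul2,r3:4
cycle 6: stall // r0:Mul1,r1:10,r2:Mul2,r3:4
cycle 7: stall // r0:Mul1,r1:10,r2:Mul2,r3:4
cycle 8: CDB Mul1=20; issue MUL r1<-Mul1 // r0:20,r1:Mul1,r2:Mul2,r3:4
cycle 9: CDB Mul2=40; issue ADD r1<-Add1 // r0:20,r1:Add1,r2:40,r3:4
cycle 10: issue SUB r3<-Add2 // r0:20,r1:Add1,r2:40,r3:Add2
cycle 11: CDB Add1=60 // r0:20,r1:60,r2:40,r3:Add2
cycle 12: - // r0:20,r1:60,r2:40,r3:Add2
cycle 13: CDB Add2=20 // r0:20,r1:60,r2:40,r3:20

STATUS = VALUE 20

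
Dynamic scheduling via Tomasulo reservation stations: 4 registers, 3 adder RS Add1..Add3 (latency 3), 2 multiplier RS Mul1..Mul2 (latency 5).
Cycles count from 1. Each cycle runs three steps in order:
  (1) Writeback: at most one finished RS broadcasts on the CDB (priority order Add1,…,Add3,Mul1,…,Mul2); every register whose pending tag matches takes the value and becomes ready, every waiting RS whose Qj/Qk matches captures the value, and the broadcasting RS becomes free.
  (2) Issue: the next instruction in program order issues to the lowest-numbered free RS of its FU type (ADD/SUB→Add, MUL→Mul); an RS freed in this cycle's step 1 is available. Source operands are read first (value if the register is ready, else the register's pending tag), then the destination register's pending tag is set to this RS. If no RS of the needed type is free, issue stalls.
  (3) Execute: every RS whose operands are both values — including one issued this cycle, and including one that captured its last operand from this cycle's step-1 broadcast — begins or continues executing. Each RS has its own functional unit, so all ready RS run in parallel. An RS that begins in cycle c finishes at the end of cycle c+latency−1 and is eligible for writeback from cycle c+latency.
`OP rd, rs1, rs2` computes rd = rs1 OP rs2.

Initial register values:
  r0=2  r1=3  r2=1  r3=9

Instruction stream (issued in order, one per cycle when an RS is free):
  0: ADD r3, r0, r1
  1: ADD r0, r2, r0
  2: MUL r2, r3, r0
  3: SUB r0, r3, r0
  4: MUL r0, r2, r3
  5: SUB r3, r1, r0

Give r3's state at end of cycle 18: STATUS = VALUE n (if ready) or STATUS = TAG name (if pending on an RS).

cycle 1: issue ADD r3<-Add1 // r0:2,r1:3,r2:1,r3:Add1
cycle 2: issue ADD r0<-Add2 // r0:Add2,r1:3,r2:1,r3:Add1
cycle 3: issue MUL r2<-Mul1 // r0:Add2,r1:3,r2:Mul1,r3:Add1
cycle 4: CDB Add1=5; issue SUB r0<-Add1 // r0:Add1,r1:3,r2:Mul1,r3:5
cycle 5: CDB Add2=3; issue MUL r0<-Mul2 // r0:Mul2,r1:3,r2:Mul1,r3:5
cycle 6: issue SUB r3<-Add2 // r0:Mul2,r1:3,r2:Mul1,r3:Add2
cycle 7: - // r0:Mul2,r1:3,r2:Mul1,r3:Add2
cycle 8: CDB Add1=2 // r0:Mul2,r1:3,r2:Mul1,r3:Add2
cycle 9: - // r0:Mul2,r1:3,r2:Mul1,r3:Add2
cycle 10: CDB Mul1=15 // r0:Mul2,r1:3,r2:15,r3:Add2
cycle 11: - // r0:Mul2,r1:3,r2:15,r3:Add2
cycle 12: - // r0:Mul2,r1:3,r2:15,r3:Add2
cycle 13: - // r0:Mul2,r1:3,r2:15,r3:Add2
cycle 14: - // r0:Mul2,r1:3,r2:15,r3:Add2
cycle 15: CDB Mul2=75 // r0:75,r1:3,r2:15,r3:Add2
cycle 16: - // r0:75,r1:3,r2:15,r3:Add2
cycle 17: - // r0:75,r1:3,r2:15,r3:Add2
cycle 18: CDB Add2=-72 // r0:75,r1:3,r2:15,r3:-72

STATUS = VALUE -72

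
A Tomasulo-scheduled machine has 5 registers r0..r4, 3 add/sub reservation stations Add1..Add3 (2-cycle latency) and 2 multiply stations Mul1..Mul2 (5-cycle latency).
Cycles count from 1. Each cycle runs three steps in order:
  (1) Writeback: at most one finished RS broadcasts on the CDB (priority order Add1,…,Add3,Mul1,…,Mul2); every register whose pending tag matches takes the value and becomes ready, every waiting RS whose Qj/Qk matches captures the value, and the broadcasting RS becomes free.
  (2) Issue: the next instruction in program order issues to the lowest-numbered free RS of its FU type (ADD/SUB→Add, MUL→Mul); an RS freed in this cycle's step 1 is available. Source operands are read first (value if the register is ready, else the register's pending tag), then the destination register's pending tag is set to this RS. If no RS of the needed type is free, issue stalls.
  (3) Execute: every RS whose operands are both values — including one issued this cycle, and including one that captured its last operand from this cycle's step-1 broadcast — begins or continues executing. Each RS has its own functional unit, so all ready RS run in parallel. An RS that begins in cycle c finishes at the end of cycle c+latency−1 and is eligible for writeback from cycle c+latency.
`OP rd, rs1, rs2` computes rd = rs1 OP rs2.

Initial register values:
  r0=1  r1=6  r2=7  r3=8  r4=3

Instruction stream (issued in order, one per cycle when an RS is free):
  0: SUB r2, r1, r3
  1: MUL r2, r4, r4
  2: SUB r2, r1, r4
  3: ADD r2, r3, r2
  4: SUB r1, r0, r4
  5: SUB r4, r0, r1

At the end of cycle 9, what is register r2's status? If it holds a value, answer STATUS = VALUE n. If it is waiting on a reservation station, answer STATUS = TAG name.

  c1: issue SUB r2<-Add1  regs: r0:1,r1:6,r2:Add1,r3:8,r4:3
  c2: issue MUL r2<-Mul1  regs: r0:1,r1:6,r2:Mul1,r3:8,r4:3
  c3: CDB Add1=-2; issue SUB r2<-Add1  regs: r0:1,r1:6,r2:Add1,r3:8,r4:3
  c4: issue ADD r2<-Add2  regs: r0:1,r1:6,r2:Add2,r3:8,r4:3
  c5: CDB Add1=3; issue SUB r1<-Add1  regs: r0:1,r1:Add1,r2:Add2,r3:8,r4:3
  c6: issue SUB r4<-Add3  regs: r0:1,r1:Add1,r2:Add2,r3:8,r4:Add3
  c7: CDB Add1=-2  regs: r0:1,r1:-2,r2:Add2,r3:8,r4:Add3
  c8: CDB Add2=11  regs: r0:1,r1:-2,r2:11,r3:8,r4:Add3
  c9: CDB Add3=3  regs: r0:1,r1:-2,r2:11,r3:8,r4:3

STATUS = VALUE 11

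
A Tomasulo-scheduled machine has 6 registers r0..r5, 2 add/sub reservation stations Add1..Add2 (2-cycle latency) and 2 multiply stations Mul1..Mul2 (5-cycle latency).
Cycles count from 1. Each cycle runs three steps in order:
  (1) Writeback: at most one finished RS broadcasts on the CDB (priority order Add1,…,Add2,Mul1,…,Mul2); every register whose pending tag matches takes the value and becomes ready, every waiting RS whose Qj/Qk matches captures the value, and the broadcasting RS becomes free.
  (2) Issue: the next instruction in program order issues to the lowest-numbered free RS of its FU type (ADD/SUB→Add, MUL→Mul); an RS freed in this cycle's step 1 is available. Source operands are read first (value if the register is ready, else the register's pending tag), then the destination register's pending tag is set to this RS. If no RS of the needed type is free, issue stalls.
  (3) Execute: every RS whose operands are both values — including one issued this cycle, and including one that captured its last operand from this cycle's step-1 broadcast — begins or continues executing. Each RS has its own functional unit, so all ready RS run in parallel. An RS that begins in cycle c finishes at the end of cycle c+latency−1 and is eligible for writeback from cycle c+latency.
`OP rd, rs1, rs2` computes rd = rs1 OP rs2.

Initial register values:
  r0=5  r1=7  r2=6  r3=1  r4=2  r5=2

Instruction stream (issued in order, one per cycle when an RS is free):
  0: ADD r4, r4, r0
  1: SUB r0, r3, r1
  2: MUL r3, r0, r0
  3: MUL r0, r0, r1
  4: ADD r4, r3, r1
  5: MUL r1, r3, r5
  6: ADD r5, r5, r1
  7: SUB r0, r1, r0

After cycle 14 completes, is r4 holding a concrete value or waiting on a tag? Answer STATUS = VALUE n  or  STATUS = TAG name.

cycle 1: issue ADD r4<-Add1 // r0:5,r1:7,r2:6,r3:1,r4:Add1,r5:2
cycle 2: issue SUB r0<-Add2 // r0:Add2,r1:7,r2:6,r3:1,r4:Add1,r5:2
cycle 3: CDB Add1=7; issue MUL r3<-Mul1 // r0:Add2,r1:7,r2:6,r3:Mul1,r4:7,r5:2
cycle 4: CDB Add2=-6; issue MUL r0<-Mul2 // r0:Mul2,r1:7,r2:6,r3:Mul1,r4:7,r5:2
cycle 5: issue ADD r4<-Add1 // r0:Mul2,r1:7,r2:6,r3:Mul1,r4:Add1,r5:2
cycle 6: stall // r0:Mul2,r1:7,r2:6,r3:Mul1,r4:Add1,r5:2
cycle 7: stall // r0:Mul2,r1:7,r2:6,r3:Mul1,r4:Add1,r5:2
cycle 8: stall // r0:Mul2,r1:7,r2:6,r3:Mul1,r4:Add1,r5:2
cycle 9: CDB Mul1=36; issue MUL r1<-Mul1 // r0:Mul2,r1:Mul1,r2:6,r3:36,r4:Add1,r5:2
cycle 10: CDB Mul2=-42; issue ADD r5<-Add2 // r0:-42,r1:Mul1,r2:6,r3:36,r4:Add1,r5:Add2
cycle 11: CDB Add1=43; issue SUB r0<-Add1 // r0:Add1,r1:Mul1,r2:6,r3:36,r4:43,r5:Add2
cycle 12: - // r0:Add1,r1:Mul1,r2:6,r3:36,r4:43,r5:Add2
cycle 13: - // r0:Add1,r1:Mul1,r2:6,r3:36,r4:43,r5:Add2
cycle 14: CDB Mul1=72 // r0:Add1,r1:72,r2:6,r3:36,r4:43,r5:Add2

STATUS = VALUE 43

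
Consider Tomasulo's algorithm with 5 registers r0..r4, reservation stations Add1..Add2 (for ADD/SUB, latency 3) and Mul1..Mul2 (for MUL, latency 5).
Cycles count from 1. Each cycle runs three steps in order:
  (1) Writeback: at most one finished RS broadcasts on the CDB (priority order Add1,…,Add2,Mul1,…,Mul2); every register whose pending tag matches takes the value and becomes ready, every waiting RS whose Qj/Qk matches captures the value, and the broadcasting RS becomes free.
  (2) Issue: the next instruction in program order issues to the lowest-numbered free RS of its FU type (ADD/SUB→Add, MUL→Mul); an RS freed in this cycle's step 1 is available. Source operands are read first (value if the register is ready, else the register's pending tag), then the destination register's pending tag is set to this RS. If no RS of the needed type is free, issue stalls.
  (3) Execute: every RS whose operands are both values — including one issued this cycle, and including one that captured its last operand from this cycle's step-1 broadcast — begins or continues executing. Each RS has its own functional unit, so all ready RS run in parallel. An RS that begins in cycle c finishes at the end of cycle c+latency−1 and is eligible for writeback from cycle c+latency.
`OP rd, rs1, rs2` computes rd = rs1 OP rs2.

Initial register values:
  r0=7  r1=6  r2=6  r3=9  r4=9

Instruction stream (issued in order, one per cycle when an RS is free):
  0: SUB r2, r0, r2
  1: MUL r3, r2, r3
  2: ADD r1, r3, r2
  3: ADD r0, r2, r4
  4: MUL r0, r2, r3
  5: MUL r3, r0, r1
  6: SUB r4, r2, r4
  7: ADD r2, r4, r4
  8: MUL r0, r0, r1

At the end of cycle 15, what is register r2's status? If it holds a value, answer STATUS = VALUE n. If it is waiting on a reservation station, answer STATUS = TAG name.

STATUS = TAG Add2

cycle 1: issue SUB r2<-Add1 // r0:7,r1:6,r2:Add1,r3:9,r4:9
cycle 2: issue MUL r3<-Mul1 // r0:7,r1:6,r2:Add1,r3:Mul1,r4:9
cycle 3: issue ADD r1<-Add2 // r0:7,r1:Add2,r2:Add1,r3:Mul1,r4:9
cycle 4: CDB Add1=1; issue ADD r0<-Add1 // r0:Add1,r1:Add2,r2:1,r3:Mul1,r4:9
cycle 5: issue MUL r0<-Mul2 // r0:Mul2,r1:Add2,r2:1,r3:Mul1,r4:9
cycle 6: stall // r0:Mul2,r1:Add2,r2:1,r3:Mul1,r4:9
cycle 7: CDB Add1=10; stall // r0:Mul2,r1:Add2,r2:1,r3:Mul1,r4:9
cycle 8: stall // r0:Mul2,r1:Add2,r2:1,r3:Mul1,r4:9
cycle 9: CDB Mul1=9; issue MUL r3<-Mul1 // r0:Mul2,r1:Add2,r2:1,r3:Mul1,r4:9
cycle 10: issue SUB r4<-Add1 // r0:Mul2,r1:Add2,r2:1,r3:Mul1,r4:Add1
cycle 11: stall // r0:Mul2,r1:Add2,r2:1,r3:Mul1,r4:Add1
cycle 12: CDB Add2=10; issue ADD r2<-Add2 // r0:Mul2,r1:10,r2:Add2,r3:Mul1,r4:Add1
cycle 13: CDB Add1=-8; stall // r0:Mul2,r1:10,r2:Add2,r3:Mul1,r4:-8
cycle 14: CDB Mul2=9; issue MUL r0<-Mul2 // r0:Mul2,r1:10,r2:Add2,r3:Mul1,r4:-8
cycle 15: - // r0:Mul2,r1:10,r2:Add2,r3:Mul1,r4:-8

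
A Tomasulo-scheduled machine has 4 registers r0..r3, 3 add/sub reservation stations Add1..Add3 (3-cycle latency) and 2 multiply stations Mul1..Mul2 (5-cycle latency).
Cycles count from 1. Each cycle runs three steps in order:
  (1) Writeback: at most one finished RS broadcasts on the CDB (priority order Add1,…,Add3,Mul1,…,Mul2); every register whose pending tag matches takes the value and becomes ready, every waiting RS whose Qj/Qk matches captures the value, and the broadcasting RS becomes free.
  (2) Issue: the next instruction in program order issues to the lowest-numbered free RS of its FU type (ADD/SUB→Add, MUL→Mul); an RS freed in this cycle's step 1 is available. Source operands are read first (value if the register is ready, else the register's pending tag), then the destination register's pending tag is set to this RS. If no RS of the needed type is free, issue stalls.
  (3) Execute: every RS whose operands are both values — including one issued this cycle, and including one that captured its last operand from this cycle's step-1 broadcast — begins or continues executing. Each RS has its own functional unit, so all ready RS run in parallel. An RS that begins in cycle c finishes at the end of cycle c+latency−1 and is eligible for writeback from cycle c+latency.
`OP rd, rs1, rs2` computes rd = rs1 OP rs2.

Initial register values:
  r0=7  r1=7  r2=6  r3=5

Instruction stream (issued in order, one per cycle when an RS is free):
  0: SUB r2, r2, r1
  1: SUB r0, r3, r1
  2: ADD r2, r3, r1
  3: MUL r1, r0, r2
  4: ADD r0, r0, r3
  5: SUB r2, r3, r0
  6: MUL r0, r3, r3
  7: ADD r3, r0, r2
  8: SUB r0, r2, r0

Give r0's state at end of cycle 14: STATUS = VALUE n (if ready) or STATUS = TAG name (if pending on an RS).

STATUS = TAG Add3

cycle 1: issue SUB r2<-Add1 // r0:7,r1:7,r2:Add1,r3:5
cycle 2: issue SUB r0<-Add2 // r0:Add2,r1:7,r2:Add1,r3:5
cycle 3: issue ADD r2<-Add3 // r0:Add2,r1:7,r2:Add3,r3:5
cycle 4: CDB Add1=-1; issue MUL r1<-Mul1 // r0:Add2,r1:Mul1,r2:Add3,r3:5
cycle 5: CDB Add2=-2; issue ADD r0<-Add1 // r0:Add1,r1:Mul1,r2:Add3,r3:5
cycle 6: CDB Add3=12; issue SUB r2<-Add2 // r0:Add1,r1:Mul1,r2:Add2,r3:5
cycle 7: issue MUL r0<-Mul2 // r0:Mul2,r1:Mul1,r2:Add2,r3:5
cycle 8: CDB Add1=3; issue ADD r3<-Add1 // r0:Mul2,r1:Mul1,r2:Add2,r3:Add1
cycle 9: issue SUB r0<-Add3 // r0:Add3,r1:Mul1,r2:Add2,r3:Add1
cycle 10: - // r0:Add3,r1:Mul1,r2:Add2,r3:Add1
cycle 11: CDB Add2=2 // r0:Add3,r1:Mul1,r2:2,r3:Add1
cycle 12: CDB Mul1=-24 // r0:Add3,r1:-24,r2:2,r3:Add1
cycle 13: CDB Mul2=25 // r0:Add3,r1:-24,r2:2,r3:Add1
cycle 14: - // r0:Add3,r1:-24,r2:2,r3:Add1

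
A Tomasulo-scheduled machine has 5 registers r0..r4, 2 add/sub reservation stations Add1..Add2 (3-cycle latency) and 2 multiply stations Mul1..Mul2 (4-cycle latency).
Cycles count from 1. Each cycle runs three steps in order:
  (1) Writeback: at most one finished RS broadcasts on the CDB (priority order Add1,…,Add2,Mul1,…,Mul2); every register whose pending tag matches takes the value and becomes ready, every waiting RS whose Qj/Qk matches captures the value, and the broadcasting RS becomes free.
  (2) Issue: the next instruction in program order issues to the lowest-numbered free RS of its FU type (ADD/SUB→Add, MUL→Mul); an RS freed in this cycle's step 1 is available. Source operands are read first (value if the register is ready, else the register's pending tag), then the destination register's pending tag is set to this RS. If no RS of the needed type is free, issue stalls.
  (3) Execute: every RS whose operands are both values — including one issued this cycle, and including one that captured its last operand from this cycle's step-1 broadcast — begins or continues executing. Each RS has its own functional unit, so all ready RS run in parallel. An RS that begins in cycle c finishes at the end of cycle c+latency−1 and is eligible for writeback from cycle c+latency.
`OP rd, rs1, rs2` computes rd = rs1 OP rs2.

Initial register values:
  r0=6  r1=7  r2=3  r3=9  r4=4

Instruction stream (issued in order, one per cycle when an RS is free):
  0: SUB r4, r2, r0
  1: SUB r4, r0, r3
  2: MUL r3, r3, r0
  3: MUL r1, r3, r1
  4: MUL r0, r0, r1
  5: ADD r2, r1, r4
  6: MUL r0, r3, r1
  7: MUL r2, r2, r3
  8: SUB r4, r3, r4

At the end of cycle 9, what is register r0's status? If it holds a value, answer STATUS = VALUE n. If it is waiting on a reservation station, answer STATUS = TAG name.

c1: issue SUB r4<-Add1 | r0:6,r1:7,r2:3,r3:9,r4:Add1
c2: issue SUB r4<-Add2 | r0:6,r1:7,r2:3,r3:9,r4:Add2
c3: issue MUL r3<-Mul1 | r0:6,r1:7,r2:3,r3:Mul1,r4:Add2
c4: CDB Add1=-3; issue MUL r1<-Mul2 | r0:6,r1:Mul2,r2:3,r3:Mul1,r4:Add2
c5: CDB Add2=-3; stall | r0:6,r1:Mul2,r2:3,r3:Mul1,r4:-3
c6: stall | r0:6,r1:Mul2,r2:3,r3:Mul1,r4:-3
c7: CDB Mul1=54; issue MUL r0<-Mul1 | r0:Mul1,r1:Mul2,r2:3,r3:54,r4:-3
c8: issue ADD r2<-Add1 | r0:Mul1,r1:Mul2,r2:Add1,r3:54,r4:-3
c9: stall | r0:Mul1,r1:Mul2,r2:Add1,r3:54,r4:-3

STATUS = TAG Mul1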